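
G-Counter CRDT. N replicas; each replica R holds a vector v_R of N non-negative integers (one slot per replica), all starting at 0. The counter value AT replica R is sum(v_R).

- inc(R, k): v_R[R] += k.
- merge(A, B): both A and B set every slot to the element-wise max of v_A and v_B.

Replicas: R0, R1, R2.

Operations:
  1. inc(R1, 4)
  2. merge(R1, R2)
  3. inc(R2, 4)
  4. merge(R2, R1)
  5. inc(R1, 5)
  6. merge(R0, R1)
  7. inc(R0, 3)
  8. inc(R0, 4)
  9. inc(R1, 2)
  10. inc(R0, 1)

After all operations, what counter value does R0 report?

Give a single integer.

Answer: 21

Derivation:
Op 1: inc R1 by 4 -> R1=(0,4,0) value=4
Op 2: merge R1<->R2 -> R1=(0,4,0) R2=(0,4,0)
Op 3: inc R2 by 4 -> R2=(0,4,4) value=8
Op 4: merge R2<->R1 -> R2=(0,4,4) R1=(0,4,4)
Op 5: inc R1 by 5 -> R1=(0,9,4) value=13
Op 6: merge R0<->R1 -> R0=(0,9,4) R1=(0,9,4)
Op 7: inc R0 by 3 -> R0=(3,9,4) value=16
Op 8: inc R0 by 4 -> R0=(7,9,4) value=20
Op 9: inc R1 by 2 -> R1=(0,11,4) value=15
Op 10: inc R0 by 1 -> R0=(8,9,4) value=21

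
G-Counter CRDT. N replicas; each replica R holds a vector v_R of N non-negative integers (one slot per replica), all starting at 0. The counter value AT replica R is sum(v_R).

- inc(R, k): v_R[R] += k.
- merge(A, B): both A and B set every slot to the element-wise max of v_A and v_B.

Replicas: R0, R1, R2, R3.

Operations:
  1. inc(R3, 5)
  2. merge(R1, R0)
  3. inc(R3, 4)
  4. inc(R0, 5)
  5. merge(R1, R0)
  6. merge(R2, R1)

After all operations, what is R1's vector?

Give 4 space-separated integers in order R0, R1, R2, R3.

Op 1: inc R3 by 5 -> R3=(0,0,0,5) value=5
Op 2: merge R1<->R0 -> R1=(0,0,0,0) R0=(0,0,0,0)
Op 3: inc R3 by 4 -> R3=(0,0,0,9) value=9
Op 4: inc R0 by 5 -> R0=(5,0,0,0) value=5
Op 5: merge R1<->R0 -> R1=(5,0,0,0) R0=(5,0,0,0)
Op 6: merge R2<->R1 -> R2=(5,0,0,0) R1=(5,0,0,0)

Answer: 5 0 0 0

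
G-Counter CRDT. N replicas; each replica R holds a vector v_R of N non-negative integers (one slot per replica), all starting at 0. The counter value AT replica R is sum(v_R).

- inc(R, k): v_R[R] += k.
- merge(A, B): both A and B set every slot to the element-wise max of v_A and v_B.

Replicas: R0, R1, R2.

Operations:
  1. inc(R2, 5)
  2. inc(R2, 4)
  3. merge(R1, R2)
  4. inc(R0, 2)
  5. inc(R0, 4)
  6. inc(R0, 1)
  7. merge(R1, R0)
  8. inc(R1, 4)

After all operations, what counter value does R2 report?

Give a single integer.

Op 1: inc R2 by 5 -> R2=(0,0,5) value=5
Op 2: inc R2 by 4 -> R2=(0,0,9) value=9
Op 3: merge R1<->R2 -> R1=(0,0,9) R2=(0,0,9)
Op 4: inc R0 by 2 -> R0=(2,0,0) value=2
Op 5: inc R0 by 4 -> R0=(6,0,0) value=6
Op 6: inc R0 by 1 -> R0=(7,0,0) value=7
Op 7: merge R1<->R0 -> R1=(7,0,9) R0=(7,0,9)
Op 8: inc R1 by 4 -> R1=(7,4,9) value=20

Answer: 9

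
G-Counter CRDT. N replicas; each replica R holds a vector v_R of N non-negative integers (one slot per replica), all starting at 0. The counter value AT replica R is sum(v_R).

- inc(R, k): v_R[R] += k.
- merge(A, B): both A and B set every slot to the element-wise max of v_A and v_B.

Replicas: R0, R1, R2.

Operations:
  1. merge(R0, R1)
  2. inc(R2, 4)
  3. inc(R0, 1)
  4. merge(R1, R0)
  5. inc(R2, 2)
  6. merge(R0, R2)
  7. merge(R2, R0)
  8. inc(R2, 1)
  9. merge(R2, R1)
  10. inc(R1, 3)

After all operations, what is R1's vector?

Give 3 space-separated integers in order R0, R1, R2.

Answer: 1 3 7

Derivation:
Op 1: merge R0<->R1 -> R0=(0,0,0) R1=(0,0,0)
Op 2: inc R2 by 4 -> R2=(0,0,4) value=4
Op 3: inc R0 by 1 -> R0=(1,0,0) value=1
Op 4: merge R1<->R0 -> R1=(1,0,0) R0=(1,0,0)
Op 5: inc R2 by 2 -> R2=(0,0,6) value=6
Op 6: merge R0<->R2 -> R0=(1,0,6) R2=(1,0,6)
Op 7: merge R2<->R0 -> R2=(1,0,6) R0=(1,0,6)
Op 8: inc R2 by 1 -> R2=(1,0,7) value=8
Op 9: merge R2<->R1 -> R2=(1,0,7) R1=(1,0,7)
Op 10: inc R1 by 3 -> R1=(1,3,7) value=11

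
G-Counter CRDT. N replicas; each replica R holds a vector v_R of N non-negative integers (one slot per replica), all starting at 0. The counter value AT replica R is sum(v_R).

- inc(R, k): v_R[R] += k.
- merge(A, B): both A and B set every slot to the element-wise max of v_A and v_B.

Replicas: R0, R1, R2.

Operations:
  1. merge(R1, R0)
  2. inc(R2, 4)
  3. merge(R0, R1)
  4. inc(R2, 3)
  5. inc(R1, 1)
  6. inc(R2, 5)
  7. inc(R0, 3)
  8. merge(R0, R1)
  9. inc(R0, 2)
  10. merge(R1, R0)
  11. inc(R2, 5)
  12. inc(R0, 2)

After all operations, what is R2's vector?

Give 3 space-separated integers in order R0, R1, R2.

Answer: 0 0 17

Derivation:
Op 1: merge R1<->R0 -> R1=(0,0,0) R0=(0,0,0)
Op 2: inc R2 by 4 -> R2=(0,0,4) value=4
Op 3: merge R0<->R1 -> R0=(0,0,0) R1=(0,0,0)
Op 4: inc R2 by 3 -> R2=(0,0,7) value=7
Op 5: inc R1 by 1 -> R1=(0,1,0) value=1
Op 6: inc R2 by 5 -> R2=(0,0,12) value=12
Op 7: inc R0 by 3 -> R0=(3,0,0) value=3
Op 8: merge R0<->R1 -> R0=(3,1,0) R1=(3,1,0)
Op 9: inc R0 by 2 -> R0=(5,1,0) value=6
Op 10: merge R1<->R0 -> R1=(5,1,0) R0=(5,1,0)
Op 11: inc R2 by 5 -> R2=(0,0,17) value=17
Op 12: inc R0 by 2 -> R0=(7,1,0) value=8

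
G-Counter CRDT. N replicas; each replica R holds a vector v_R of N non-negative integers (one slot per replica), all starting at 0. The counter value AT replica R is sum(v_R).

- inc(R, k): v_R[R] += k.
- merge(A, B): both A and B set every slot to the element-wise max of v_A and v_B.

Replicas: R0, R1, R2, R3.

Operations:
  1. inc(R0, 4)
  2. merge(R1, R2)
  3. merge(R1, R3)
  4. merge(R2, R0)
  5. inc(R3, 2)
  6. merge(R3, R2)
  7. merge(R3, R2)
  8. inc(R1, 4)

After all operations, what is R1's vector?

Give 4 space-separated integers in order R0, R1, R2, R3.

Op 1: inc R0 by 4 -> R0=(4,0,0,0) value=4
Op 2: merge R1<->R2 -> R1=(0,0,0,0) R2=(0,0,0,0)
Op 3: merge R1<->R3 -> R1=(0,0,0,0) R3=(0,0,0,0)
Op 4: merge R2<->R0 -> R2=(4,0,0,0) R0=(4,0,0,0)
Op 5: inc R3 by 2 -> R3=(0,0,0,2) value=2
Op 6: merge R3<->R2 -> R3=(4,0,0,2) R2=(4,0,0,2)
Op 7: merge R3<->R2 -> R3=(4,0,0,2) R2=(4,0,0,2)
Op 8: inc R1 by 4 -> R1=(0,4,0,0) value=4

Answer: 0 4 0 0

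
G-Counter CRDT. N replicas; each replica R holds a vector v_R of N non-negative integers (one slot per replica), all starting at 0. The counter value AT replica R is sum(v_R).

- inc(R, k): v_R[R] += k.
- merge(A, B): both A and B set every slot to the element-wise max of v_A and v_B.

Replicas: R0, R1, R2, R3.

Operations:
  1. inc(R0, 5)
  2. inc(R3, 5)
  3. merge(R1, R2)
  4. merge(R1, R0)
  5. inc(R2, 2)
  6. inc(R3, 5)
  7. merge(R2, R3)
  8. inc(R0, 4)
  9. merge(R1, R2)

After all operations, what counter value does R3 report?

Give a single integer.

Op 1: inc R0 by 5 -> R0=(5,0,0,0) value=5
Op 2: inc R3 by 5 -> R3=(0,0,0,5) value=5
Op 3: merge R1<->R2 -> R1=(0,0,0,0) R2=(0,0,0,0)
Op 4: merge R1<->R0 -> R1=(5,0,0,0) R0=(5,0,0,0)
Op 5: inc R2 by 2 -> R2=(0,0,2,0) value=2
Op 6: inc R3 by 5 -> R3=(0,0,0,10) value=10
Op 7: merge R2<->R3 -> R2=(0,0,2,10) R3=(0,0,2,10)
Op 8: inc R0 by 4 -> R0=(9,0,0,0) value=9
Op 9: merge R1<->R2 -> R1=(5,0,2,10) R2=(5,0,2,10)

Answer: 12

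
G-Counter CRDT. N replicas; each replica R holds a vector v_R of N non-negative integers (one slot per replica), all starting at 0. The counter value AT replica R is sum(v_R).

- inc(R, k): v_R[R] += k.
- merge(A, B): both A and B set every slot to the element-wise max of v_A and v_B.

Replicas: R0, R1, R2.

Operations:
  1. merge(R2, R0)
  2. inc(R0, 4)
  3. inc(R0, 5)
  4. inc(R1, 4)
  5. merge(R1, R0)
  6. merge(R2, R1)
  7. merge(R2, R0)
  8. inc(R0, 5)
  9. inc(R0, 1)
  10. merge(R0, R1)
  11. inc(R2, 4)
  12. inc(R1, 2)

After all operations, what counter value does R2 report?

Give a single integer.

Answer: 17

Derivation:
Op 1: merge R2<->R0 -> R2=(0,0,0) R0=(0,0,0)
Op 2: inc R0 by 4 -> R0=(4,0,0) value=4
Op 3: inc R0 by 5 -> R0=(9,0,0) value=9
Op 4: inc R1 by 4 -> R1=(0,4,0) value=4
Op 5: merge R1<->R0 -> R1=(9,4,0) R0=(9,4,0)
Op 6: merge R2<->R1 -> R2=(9,4,0) R1=(9,4,0)
Op 7: merge R2<->R0 -> R2=(9,4,0) R0=(9,4,0)
Op 8: inc R0 by 5 -> R0=(14,4,0) value=18
Op 9: inc R0 by 1 -> R0=(15,4,0) value=19
Op 10: merge R0<->R1 -> R0=(15,4,0) R1=(15,4,0)
Op 11: inc R2 by 4 -> R2=(9,4,4) value=17
Op 12: inc R1 by 2 -> R1=(15,6,0) value=21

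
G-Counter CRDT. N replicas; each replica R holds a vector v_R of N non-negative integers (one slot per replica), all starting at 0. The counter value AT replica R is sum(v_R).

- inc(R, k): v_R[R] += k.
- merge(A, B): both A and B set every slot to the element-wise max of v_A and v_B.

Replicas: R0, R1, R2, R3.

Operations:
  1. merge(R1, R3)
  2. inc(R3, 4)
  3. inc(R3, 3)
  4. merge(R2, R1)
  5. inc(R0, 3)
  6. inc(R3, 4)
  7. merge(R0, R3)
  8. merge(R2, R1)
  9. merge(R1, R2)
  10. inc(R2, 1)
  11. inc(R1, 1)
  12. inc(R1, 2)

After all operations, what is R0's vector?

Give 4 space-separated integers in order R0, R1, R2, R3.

Answer: 3 0 0 11

Derivation:
Op 1: merge R1<->R3 -> R1=(0,0,0,0) R3=(0,0,0,0)
Op 2: inc R3 by 4 -> R3=(0,0,0,4) value=4
Op 3: inc R3 by 3 -> R3=(0,0,0,7) value=7
Op 4: merge R2<->R1 -> R2=(0,0,0,0) R1=(0,0,0,0)
Op 5: inc R0 by 3 -> R0=(3,0,0,0) value=3
Op 6: inc R3 by 4 -> R3=(0,0,0,11) value=11
Op 7: merge R0<->R3 -> R0=(3,0,0,11) R3=(3,0,0,11)
Op 8: merge R2<->R1 -> R2=(0,0,0,0) R1=(0,0,0,0)
Op 9: merge R1<->R2 -> R1=(0,0,0,0) R2=(0,0,0,0)
Op 10: inc R2 by 1 -> R2=(0,0,1,0) value=1
Op 11: inc R1 by 1 -> R1=(0,1,0,0) value=1
Op 12: inc R1 by 2 -> R1=(0,3,0,0) value=3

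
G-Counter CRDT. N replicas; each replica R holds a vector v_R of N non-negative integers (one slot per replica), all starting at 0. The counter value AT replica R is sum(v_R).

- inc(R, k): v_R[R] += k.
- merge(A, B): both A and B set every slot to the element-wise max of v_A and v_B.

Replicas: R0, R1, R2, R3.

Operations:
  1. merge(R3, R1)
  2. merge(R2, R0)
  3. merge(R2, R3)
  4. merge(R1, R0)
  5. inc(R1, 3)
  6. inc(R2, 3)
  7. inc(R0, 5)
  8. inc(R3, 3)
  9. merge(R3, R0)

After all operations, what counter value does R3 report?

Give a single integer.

Op 1: merge R3<->R1 -> R3=(0,0,0,0) R1=(0,0,0,0)
Op 2: merge R2<->R0 -> R2=(0,0,0,0) R0=(0,0,0,0)
Op 3: merge R2<->R3 -> R2=(0,0,0,0) R3=(0,0,0,0)
Op 4: merge R1<->R0 -> R1=(0,0,0,0) R0=(0,0,0,0)
Op 5: inc R1 by 3 -> R1=(0,3,0,0) value=3
Op 6: inc R2 by 3 -> R2=(0,0,3,0) value=3
Op 7: inc R0 by 5 -> R0=(5,0,0,0) value=5
Op 8: inc R3 by 3 -> R3=(0,0,0,3) value=3
Op 9: merge R3<->R0 -> R3=(5,0,0,3) R0=(5,0,0,3)

Answer: 8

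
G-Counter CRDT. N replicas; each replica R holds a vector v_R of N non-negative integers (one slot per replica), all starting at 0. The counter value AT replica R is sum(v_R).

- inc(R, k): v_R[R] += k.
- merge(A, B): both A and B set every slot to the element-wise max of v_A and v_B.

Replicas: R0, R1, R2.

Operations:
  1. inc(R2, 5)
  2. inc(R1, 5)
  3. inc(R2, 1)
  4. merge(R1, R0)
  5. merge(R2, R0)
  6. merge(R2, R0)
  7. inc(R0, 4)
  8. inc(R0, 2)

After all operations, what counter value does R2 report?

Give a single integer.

Op 1: inc R2 by 5 -> R2=(0,0,5) value=5
Op 2: inc R1 by 5 -> R1=(0,5,0) value=5
Op 3: inc R2 by 1 -> R2=(0,0,6) value=6
Op 4: merge R1<->R0 -> R1=(0,5,0) R0=(0,5,0)
Op 5: merge R2<->R0 -> R2=(0,5,6) R0=(0,5,6)
Op 6: merge R2<->R0 -> R2=(0,5,6) R0=(0,5,6)
Op 7: inc R0 by 4 -> R0=(4,5,6) value=15
Op 8: inc R0 by 2 -> R0=(6,5,6) value=17

Answer: 11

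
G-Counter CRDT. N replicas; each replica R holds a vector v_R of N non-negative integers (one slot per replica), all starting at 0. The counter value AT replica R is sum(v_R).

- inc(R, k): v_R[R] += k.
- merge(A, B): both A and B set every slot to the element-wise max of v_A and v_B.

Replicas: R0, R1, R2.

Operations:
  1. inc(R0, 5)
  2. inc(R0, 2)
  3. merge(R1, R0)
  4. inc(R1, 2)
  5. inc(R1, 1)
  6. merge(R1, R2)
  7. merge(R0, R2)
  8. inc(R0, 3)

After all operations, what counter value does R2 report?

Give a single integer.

Answer: 10

Derivation:
Op 1: inc R0 by 5 -> R0=(5,0,0) value=5
Op 2: inc R0 by 2 -> R0=(7,0,0) value=7
Op 3: merge R1<->R0 -> R1=(7,0,0) R0=(7,0,0)
Op 4: inc R1 by 2 -> R1=(7,2,0) value=9
Op 5: inc R1 by 1 -> R1=(7,3,0) value=10
Op 6: merge R1<->R2 -> R1=(7,3,0) R2=(7,3,0)
Op 7: merge R0<->R2 -> R0=(7,3,0) R2=(7,3,0)
Op 8: inc R0 by 3 -> R0=(10,3,0) value=13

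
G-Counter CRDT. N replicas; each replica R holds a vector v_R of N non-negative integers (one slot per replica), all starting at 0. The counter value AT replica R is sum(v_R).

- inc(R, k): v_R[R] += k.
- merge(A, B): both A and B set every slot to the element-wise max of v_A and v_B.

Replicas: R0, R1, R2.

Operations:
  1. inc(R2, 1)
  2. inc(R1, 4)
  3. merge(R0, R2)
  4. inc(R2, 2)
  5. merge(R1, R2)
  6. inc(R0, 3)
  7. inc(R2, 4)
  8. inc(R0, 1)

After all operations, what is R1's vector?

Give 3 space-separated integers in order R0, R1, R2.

Answer: 0 4 3

Derivation:
Op 1: inc R2 by 1 -> R2=(0,0,1) value=1
Op 2: inc R1 by 4 -> R1=(0,4,0) value=4
Op 3: merge R0<->R2 -> R0=(0,0,1) R2=(0,0,1)
Op 4: inc R2 by 2 -> R2=(0,0,3) value=3
Op 5: merge R1<->R2 -> R1=(0,4,3) R2=(0,4,3)
Op 6: inc R0 by 3 -> R0=(3,0,1) value=4
Op 7: inc R2 by 4 -> R2=(0,4,7) value=11
Op 8: inc R0 by 1 -> R0=(4,0,1) value=5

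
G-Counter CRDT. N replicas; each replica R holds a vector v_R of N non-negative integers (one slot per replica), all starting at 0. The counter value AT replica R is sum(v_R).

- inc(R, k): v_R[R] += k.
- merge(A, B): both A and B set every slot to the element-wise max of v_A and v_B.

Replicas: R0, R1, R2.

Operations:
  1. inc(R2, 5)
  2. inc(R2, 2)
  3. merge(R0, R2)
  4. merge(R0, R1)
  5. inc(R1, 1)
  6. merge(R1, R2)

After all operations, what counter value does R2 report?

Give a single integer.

Answer: 8

Derivation:
Op 1: inc R2 by 5 -> R2=(0,0,5) value=5
Op 2: inc R2 by 2 -> R2=(0,0,7) value=7
Op 3: merge R0<->R2 -> R0=(0,0,7) R2=(0,0,7)
Op 4: merge R0<->R1 -> R0=(0,0,7) R1=(0,0,7)
Op 5: inc R1 by 1 -> R1=(0,1,7) value=8
Op 6: merge R1<->R2 -> R1=(0,1,7) R2=(0,1,7)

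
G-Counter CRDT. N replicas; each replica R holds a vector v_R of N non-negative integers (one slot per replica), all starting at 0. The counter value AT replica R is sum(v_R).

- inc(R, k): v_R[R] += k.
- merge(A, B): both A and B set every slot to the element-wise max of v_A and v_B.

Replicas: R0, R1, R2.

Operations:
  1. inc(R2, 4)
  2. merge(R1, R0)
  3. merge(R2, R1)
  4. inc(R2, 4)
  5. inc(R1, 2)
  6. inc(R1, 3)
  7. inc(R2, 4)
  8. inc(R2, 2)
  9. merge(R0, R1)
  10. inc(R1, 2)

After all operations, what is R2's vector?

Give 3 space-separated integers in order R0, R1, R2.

Answer: 0 0 14

Derivation:
Op 1: inc R2 by 4 -> R2=(0,0,4) value=4
Op 2: merge R1<->R0 -> R1=(0,0,0) R0=(0,0,0)
Op 3: merge R2<->R1 -> R2=(0,0,4) R1=(0,0,4)
Op 4: inc R2 by 4 -> R2=(0,0,8) value=8
Op 5: inc R1 by 2 -> R1=(0,2,4) value=6
Op 6: inc R1 by 3 -> R1=(0,5,4) value=9
Op 7: inc R2 by 4 -> R2=(0,0,12) value=12
Op 8: inc R2 by 2 -> R2=(0,0,14) value=14
Op 9: merge R0<->R1 -> R0=(0,5,4) R1=(0,5,4)
Op 10: inc R1 by 2 -> R1=(0,7,4) value=11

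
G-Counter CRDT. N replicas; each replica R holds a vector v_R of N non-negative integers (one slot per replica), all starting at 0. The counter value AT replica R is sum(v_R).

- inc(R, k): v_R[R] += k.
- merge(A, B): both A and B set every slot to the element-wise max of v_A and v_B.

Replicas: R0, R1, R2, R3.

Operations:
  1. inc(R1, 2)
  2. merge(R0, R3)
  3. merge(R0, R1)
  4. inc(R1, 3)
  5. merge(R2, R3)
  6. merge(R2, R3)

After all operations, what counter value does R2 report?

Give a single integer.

Answer: 0

Derivation:
Op 1: inc R1 by 2 -> R1=(0,2,0,0) value=2
Op 2: merge R0<->R3 -> R0=(0,0,0,0) R3=(0,0,0,0)
Op 3: merge R0<->R1 -> R0=(0,2,0,0) R1=(0,2,0,0)
Op 4: inc R1 by 3 -> R1=(0,5,0,0) value=5
Op 5: merge R2<->R3 -> R2=(0,0,0,0) R3=(0,0,0,0)
Op 6: merge R2<->R3 -> R2=(0,0,0,0) R3=(0,0,0,0)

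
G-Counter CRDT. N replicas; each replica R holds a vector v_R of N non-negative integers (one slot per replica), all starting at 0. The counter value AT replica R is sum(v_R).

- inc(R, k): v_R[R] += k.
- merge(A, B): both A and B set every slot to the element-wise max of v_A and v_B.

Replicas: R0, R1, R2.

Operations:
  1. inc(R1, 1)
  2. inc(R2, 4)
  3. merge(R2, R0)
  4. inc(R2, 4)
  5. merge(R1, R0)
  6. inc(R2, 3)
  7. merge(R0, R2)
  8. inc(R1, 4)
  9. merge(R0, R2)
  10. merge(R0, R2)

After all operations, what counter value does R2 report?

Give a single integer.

Op 1: inc R1 by 1 -> R1=(0,1,0) value=1
Op 2: inc R2 by 4 -> R2=(0,0,4) value=4
Op 3: merge R2<->R0 -> R2=(0,0,4) R0=(0,0,4)
Op 4: inc R2 by 4 -> R2=(0,0,8) value=8
Op 5: merge R1<->R0 -> R1=(0,1,4) R0=(0,1,4)
Op 6: inc R2 by 3 -> R2=(0,0,11) value=11
Op 7: merge R0<->R2 -> R0=(0,1,11) R2=(0,1,11)
Op 8: inc R1 by 4 -> R1=(0,5,4) value=9
Op 9: merge R0<->R2 -> R0=(0,1,11) R2=(0,1,11)
Op 10: merge R0<->R2 -> R0=(0,1,11) R2=(0,1,11)

Answer: 12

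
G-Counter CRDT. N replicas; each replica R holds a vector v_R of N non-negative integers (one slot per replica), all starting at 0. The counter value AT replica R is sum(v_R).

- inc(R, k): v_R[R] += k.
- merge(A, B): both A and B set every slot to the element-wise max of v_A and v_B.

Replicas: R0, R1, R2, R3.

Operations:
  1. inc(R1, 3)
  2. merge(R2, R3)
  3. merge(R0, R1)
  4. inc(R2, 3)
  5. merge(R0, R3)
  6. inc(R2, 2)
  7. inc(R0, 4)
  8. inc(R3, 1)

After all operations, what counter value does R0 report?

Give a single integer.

Answer: 7

Derivation:
Op 1: inc R1 by 3 -> R1=(0,3,0,0) value=3
Op 2: merge R2<->R3 -> R2=(0,0,0,0) R3=(0,0,0,0)
Op 3: merge R0<->R1 -> R0=(0,3,0,0) R1=(0,3,0,0)
Op 4: inc R2 by 3 -> R2=(0,0,3,0) value=3
Op 5: merge R0<->R3 -> R0=(0,3,0,0) R3=(0,3,0,0)
Op 6: inc R2 by 2 -> R2=(0,0,5,0) value=5
Op 7: inc R0 by 4 -> R0=(4,3,0,0) value=7
Op 8: inc R3 by 1 -> R3=(0,3,0,1) value=4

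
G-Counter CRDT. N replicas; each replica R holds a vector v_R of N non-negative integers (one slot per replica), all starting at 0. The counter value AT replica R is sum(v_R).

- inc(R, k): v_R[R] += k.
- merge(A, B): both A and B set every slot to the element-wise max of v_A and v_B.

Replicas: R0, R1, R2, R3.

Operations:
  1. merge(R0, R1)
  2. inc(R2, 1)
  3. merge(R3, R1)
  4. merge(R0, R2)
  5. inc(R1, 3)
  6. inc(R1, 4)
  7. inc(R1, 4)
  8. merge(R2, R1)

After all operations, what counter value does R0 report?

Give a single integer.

Answer: 1

Derivation:
Op 1: merge R0<->R1 -> R0=(0,0,0,0) R1=(0,0,0,0)
Op 2: inc R2 by 1 -> R2=(0,0,1,0) value=1
Op 3: merge R3<->R1 -> R3=(0,0,0,0) R1=(0,0,0,0)
Op 4: merge R0<->R2 -> R0=(0,0,1,0) R2=(0,0,1,0)
Op 5: inc R1 by 3 -> R1=(0,3,0,0) value=3
Op 6: inc R1 by 4 -> R1=(0,7,0,0) value=7
Op 7: inc R1 by 4 -> R1=(0,11,0,0) value=11
Op 8: merge R2<->R1 -> R2=(0,11,1,0) R1=(0,11,1,0)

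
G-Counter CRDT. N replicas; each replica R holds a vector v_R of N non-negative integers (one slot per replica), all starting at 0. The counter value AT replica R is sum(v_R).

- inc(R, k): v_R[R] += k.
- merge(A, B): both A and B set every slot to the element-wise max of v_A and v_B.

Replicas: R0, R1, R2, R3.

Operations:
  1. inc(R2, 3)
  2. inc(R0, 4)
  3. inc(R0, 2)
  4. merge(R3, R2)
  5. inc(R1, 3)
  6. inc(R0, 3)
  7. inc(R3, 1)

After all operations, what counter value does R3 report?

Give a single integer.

Op 1: inc R2 by 3 -> R2=(0,0,3,0) value=3
Op 2: inc R0 by 4 -> R0=(4,0,0,0) value=4
Op 3: inc R0 by 2 -> R0=(6,0,0,0) value=6
Op 4: merge R3<->R2 -> R3=(0,0,3,0) R2=(0,0,3,0)
Op 5: inc R1 by 3 -> R1=(0,3,0,0) value=3
Op 6: inc R0 by 3 -> R0=(9,0,0,0) value=9
Op 7: inc R3 by 1 -> R3=(0,0,3,1) value=4

Answer: 4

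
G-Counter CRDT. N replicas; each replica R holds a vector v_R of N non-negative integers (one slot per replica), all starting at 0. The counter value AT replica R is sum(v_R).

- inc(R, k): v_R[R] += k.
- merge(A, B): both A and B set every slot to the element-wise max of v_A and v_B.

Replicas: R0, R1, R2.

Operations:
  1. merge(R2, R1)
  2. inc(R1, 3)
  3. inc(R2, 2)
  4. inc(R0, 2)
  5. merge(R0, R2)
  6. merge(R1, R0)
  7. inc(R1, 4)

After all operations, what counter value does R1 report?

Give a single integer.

Op 1: merge R2<->R1 -> R2=(0,0,0) R1=(0,0,0)
Op 2: inc R1 by 3 -> R1=(0,3,0) value=3
Op 3: inc R2 by 2 -> R2=(0,0,2) value=2
Op 4: inc R0 by 2 -> R0=(2,0,0) value=2
Op 5: merge R0<->R2 -> R0=(2,0,2) R2=(2,0,2)
Op 6: merge R1<->R0 -> R1=(2,3,2) R0=(2,3,2)
Op 7: inc R1 by 4 -> R1=(2,7,2) value=11

Answer: 11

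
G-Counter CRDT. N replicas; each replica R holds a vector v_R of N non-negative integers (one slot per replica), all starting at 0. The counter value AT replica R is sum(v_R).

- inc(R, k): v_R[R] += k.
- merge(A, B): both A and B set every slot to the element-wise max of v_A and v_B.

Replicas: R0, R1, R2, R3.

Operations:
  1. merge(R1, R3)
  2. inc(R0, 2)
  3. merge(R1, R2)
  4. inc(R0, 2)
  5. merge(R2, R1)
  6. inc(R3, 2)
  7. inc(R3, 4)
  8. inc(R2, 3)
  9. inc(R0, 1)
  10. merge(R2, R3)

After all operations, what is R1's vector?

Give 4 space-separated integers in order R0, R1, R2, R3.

Answer: 0 0 0 0

Derivation:
Op 1: merge R1<->R3 -> R1=(0,0,0,0) R3=(0,0,0,0)
Op 2: inc R0 by 2 -> R0=(2,0,0,0) value=2
Op 3: merge R1<->R2 -> R1=(0,0,0,0) R2=(0,0,0,0)
Op 4: inc R0 by 2 -> R0=(4,0,0,0) value=4
Op 5: merge R2<->R1 -> R2=(0,0,0,0) R1=(0,0,0,0)
Op 6: inc R3 by 2 -> R3=(0,0,0,2) value=2
Op 7: inc R3 by 4 -> R3=(0,0,0,6) value=6
Op 8: inc R2 by 3 -> R2=(0,0,3,0) value=3
Op 9: inc R0 by 1 -> R0=(5,0,0,0) value=5
Op 10: merge R2<->R3 -> R2=(0,0,3,6) R3=(0,0,3,6)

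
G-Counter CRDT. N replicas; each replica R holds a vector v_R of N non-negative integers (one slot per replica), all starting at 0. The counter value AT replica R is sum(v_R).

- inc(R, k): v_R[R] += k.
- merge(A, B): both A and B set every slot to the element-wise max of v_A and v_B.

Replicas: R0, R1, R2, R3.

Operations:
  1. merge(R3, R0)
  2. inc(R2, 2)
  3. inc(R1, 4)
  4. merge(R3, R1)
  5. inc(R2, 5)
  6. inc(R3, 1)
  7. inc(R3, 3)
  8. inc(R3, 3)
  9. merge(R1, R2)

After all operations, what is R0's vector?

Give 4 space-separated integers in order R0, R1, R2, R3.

Answer: 0 0 0 0

Derivation:
Op 1: merge R3<->R0 -> R3=(0,0,0,0) R0=(0,0,0,0)
Op 2: inc R2 by 2 -> R2=(0,0,2,0) value=2
Op 3: inc R1 by 4 -> R1=(0,4,0,0) value=4
Op 4: merge R3<->R1 -> R3=(0,4,0,0) R1=(0,4,0,0)
Op 5: inc R2 by 5 -> R2=(0,0,7,0) value=7
Op 6: inc R3 by 1 -> R3=(0,4,0,1) value=5
Op 7: inc R3 by 3 -> R3=(0,4,0,4) value=8
Op 8: inc R3 by 3 -> R3=(0,4,0,7) value=11
Op 9: merge R1<->R2 -> R1=(0,4,7,0) R2=(0,4,7,0)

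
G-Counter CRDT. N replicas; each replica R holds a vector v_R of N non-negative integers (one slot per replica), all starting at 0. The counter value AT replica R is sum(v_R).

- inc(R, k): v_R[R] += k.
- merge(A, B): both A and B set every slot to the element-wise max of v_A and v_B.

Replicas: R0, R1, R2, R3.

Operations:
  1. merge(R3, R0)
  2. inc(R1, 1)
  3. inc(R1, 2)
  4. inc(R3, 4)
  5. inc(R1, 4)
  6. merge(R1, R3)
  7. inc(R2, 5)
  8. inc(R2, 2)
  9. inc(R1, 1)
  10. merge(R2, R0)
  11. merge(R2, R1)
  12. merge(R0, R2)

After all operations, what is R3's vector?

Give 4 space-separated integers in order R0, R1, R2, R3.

Answer: 0 7 0 4

Derivation:
Op 1: merge R3<->R0 -> R3=(0,0,0,0) R0=(0,0,0,0)
Op 2: inc R1 by 1 -> R1=(0,1,0,0) value=1
Op 3: inc R1 by 2 -> R1=(0,3,0,0) value=3
Op 4: inc R3 by 4 -> R3=(0,0,0,4) value=4
Op 5: inc R1 by 4 -> R1=(0,7,0,0) value=7
Op 6: merge R1<->R3 -> R1=(0,7,0,4) R3=(0,7,0,4)
Op 7: inc R2 by 5 -> R2=(0,0,5,0) value=5
Op 8: inc R2 by 2 -> R2=(0,0,7,0) value=7
Op 9: inc R1 by 1 -> R1=(0,8,0,4) value=12
Op 10: merge R2<->R0 -> R2=(0,0,7,0) R0=(0,0,7,0)
Op 11: merge R2<->R1 -> R2=(0,8,7,4) R1=(0,8,7,4)
Op 12: merge R0<->R2 -> R0=(0,8,7,4) R2=(0,8,7,4)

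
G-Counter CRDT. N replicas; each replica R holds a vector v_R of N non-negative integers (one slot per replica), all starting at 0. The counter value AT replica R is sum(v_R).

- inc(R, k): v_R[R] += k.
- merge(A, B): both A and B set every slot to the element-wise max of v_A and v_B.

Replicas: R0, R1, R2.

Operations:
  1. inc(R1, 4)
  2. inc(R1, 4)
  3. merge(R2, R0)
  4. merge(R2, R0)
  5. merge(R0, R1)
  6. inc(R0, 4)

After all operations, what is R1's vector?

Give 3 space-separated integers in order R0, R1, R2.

Answer: 0 8 0

Derivation:
Op 1: inc R1 by 4 -> R1=(0,4,0) value=4
Op 2: inc R1 by 4 -> R1=(0,8,0) value=8
Op 3: merge R2<->R0 -> R2=(0,0,0) R0=(0,0,0)
Op 4: merge R2<->R0 -> R2=(0,0,0) R0=(0,0,0)
Op 5: merge R0<->R1 -> R0=(0,8,0) R1=(0,8,0)
Op 6: inc R0 by 4 -> R0=(4,8,0) value=12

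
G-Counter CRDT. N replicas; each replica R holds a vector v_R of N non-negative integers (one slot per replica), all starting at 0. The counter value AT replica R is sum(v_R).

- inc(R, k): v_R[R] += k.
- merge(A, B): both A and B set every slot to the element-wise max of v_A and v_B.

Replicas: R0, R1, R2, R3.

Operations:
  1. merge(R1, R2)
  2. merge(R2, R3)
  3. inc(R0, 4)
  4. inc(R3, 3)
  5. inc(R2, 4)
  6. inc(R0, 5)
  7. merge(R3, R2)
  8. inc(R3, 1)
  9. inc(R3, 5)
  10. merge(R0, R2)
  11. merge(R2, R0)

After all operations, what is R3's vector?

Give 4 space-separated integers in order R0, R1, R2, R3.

Op 1: merge R1<->R2 -> R1=(0,0,0,0) R2=(0,0,0,0)
Op 2: merge R2<->R3 -> R2=(0,0,0,0) R3=(0,0,0,0)
Op 3: inc R0 by 4 -> R0=(4,0,0,0) value=4
Op 4: inc R3 by 3 -> R3=(0,0,0,3) value=3
Op 5: inc R2 by 4 -> R2=(0,0,4,0) value=4
Op 6: inc R0 by 5 -> R0=(9,0,0,0) value=9
Op 7: merge R3<->R2 -> R3=(0,0,4,3) R2=(0,0,4,3)
Op 8: inc R3 by 1 -> R3=(0,0,4,4) value=8
Op 9: inc R3 by 5 -> R3=(0,0,4,9) value=13
Op 10: merge R0<->R2 -> R0=(9,0,4,3) R2=(9,0,4,3)
Op 11: merge R2<->R0 -> R2=(9,0,4,3) R0=(9,0,4,3)

Answer: 0 0 4 9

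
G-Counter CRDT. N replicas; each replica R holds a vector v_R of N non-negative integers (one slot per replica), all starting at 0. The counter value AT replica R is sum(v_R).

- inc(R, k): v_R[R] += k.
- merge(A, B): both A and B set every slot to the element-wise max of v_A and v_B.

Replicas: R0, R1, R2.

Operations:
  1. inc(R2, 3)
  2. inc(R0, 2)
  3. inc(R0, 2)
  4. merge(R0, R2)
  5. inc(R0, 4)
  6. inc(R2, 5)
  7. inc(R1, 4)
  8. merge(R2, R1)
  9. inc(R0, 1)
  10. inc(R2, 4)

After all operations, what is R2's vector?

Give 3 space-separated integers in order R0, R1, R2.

Answer: 4 4 12

Derivation:
Op 1: inc R2 by 3 -> R2=(0,0,3) value=3
Op 2: inc R0 by 2 -> R0=(2,0,0) value=2
Op 3: inc R0 by 2 -> R0=(4,0,0) value=4
Op 4: merge R0<->R2 -> R0=(4,0,3) R2=(4,0,3)
Op 5: inc R0 by 4 -> R0=(8,0,3) value=11
Op 6: inc R2 by 5 -> R2=(4,0,8) value=12
Op 7: inc R1 by 4 -> R1=(0,4,0) value=4
Op 8: merge R2<->R1 -> R2=(4,4,8) R1=(4,4,8)
Op 9: inc R0 by 1 -> R0=(9,0,3) value=12
Op 10: inc R2 by 4 -> R2=(4,4,12) value=20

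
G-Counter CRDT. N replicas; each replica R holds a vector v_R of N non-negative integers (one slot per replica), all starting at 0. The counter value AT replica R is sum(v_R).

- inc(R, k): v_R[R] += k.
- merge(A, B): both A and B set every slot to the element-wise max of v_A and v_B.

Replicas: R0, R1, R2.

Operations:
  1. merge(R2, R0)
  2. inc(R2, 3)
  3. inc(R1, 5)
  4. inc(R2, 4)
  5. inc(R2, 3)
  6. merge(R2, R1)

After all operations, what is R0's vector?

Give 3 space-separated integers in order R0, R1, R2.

Op 1: merge R2<->R0 -> R2=(0,0,0) R0=(0,0,0)
Op 2: inc R2 by 3 -> R2=(0,0,3) value=3
Op 3: inc R1 by 5 -> R1=(0,5,0) value=5
Op 4: inc R2 by 4 -> R2=(0,0,7) value=7
Op 5: inc R2 by 3 -> R2=(0,0,10) value=10
Op 6: merge R2<->R1 -> R2=(0,5,10) R1=(0,5,10)

Answer: 0 0 0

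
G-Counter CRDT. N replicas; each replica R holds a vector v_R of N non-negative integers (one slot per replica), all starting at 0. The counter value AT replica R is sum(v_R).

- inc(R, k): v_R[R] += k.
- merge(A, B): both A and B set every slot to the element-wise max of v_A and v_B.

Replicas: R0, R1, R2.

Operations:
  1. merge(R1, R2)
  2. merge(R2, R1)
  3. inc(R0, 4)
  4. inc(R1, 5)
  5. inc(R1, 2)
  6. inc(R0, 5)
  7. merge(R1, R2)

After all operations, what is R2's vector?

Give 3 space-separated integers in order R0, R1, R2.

Answer: 0 7 0

Derivation:
Op 1: merge R1<->R2 -> R1=(0,0,0) R2=(0,0,0)
Op 2: merge R2<->R1 -> R2=(0,0,0) R1=(0,0,0)
Op 3: inc R0 by 4 -> R0=(4,0,0) value=4
Op 4: inc R1 by 5 -> R1=(0,5,0) value=5
Op 5: inc R1 by 2 -> R1=(0,7,0) value=7
Op 6: inc R0 by 5 -> R0=(9,0,0) value=9
Op 7: merge R1<->R2 -> R1=(0,7,0) R2=(0,7,0)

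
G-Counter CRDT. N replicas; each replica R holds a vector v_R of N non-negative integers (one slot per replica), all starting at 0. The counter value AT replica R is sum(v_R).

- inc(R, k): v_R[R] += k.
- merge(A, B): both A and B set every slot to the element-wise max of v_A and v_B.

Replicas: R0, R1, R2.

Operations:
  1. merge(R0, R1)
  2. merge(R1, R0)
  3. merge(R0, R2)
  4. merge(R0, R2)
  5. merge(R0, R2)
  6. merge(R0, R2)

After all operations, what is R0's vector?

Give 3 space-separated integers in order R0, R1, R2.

Op 1: merge R0<->R1 -> R0=(0,0,0) R1=(0,0,0)
Op 2: merge R1<->R0 -> R1=(0,0,0) R0=(0,0,0)
Op 3: merge R0<->R2 -> R0=(0,0,0) R2=(0,0,0)
Op 4: merge R0<->R2 -> R0=(0,0,0) R2=(0,0,0)
Op 5: merge R0<->R2 -> R0=(0,0,0) R2=(0,0,0)
Op 6: merge R0<->R2 -> R0=(0,0,0) R2=(0,0,0)

Answer: 0 0 0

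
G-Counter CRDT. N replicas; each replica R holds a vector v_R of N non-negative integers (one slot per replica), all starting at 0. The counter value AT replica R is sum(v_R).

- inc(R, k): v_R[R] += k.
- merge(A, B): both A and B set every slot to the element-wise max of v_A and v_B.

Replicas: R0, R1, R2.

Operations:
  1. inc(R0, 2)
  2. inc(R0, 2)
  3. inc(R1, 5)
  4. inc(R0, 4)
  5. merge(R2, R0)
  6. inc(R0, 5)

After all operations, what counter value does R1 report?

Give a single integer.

Op 1: inc R0 by 2 -> R0=(2,0,0) value=2
Op 2: inc R0 by 2 -> R0=(4,0,0) value=4
Op 3: inc R1 by 5 -> R1=(0,5,0) value=5
Op 4: inc R0 by 4 -> R0=(8,0,0) value=8
Op 5: merge R2<->R0 -> R2=(8,0,0) R0=(8,0,0)
Op 6: inc R0 by 5 -> R0=(13,0,0) value=13

Answer: 5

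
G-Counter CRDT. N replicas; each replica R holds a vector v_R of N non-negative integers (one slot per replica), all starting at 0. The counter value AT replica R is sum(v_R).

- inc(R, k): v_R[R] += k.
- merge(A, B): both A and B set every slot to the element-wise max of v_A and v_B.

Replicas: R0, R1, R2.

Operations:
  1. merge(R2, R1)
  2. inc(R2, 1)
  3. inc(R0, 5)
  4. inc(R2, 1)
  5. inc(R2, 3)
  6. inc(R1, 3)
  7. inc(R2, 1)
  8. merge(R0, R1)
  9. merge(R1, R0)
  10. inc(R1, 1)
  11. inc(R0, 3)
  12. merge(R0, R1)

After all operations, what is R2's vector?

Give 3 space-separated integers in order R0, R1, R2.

Op 1: merge R2<->R1 -> R2=(0,0,0) R1=(0,0,0)
Op 2: inc R2 by 1 -> R2=(0,0,1) value=1
Op 3: inc R0 by 5 -> R0=(5,0,0) value=5
Op 4: inc R2 by 1 -> R2=(0,0,2) value=2
Op 5: inc R2 by 3 -> R2=(0,0,5) value=5
Op 6: inc R1 by 3 -> R1=(0,3,0) value=3
Op 7: inc R2 by 1 -> R2=(0,0,6) value=6
Op 8: merge R0<->R1 -> R0=(5,3,0) R1=(5,3,0)
Op 9: merge R1<->R0 -> R1=(5,3,0) R0=(5,3,0)
Op 10: inc R1 by 1 -> R1=(5,4,0) value=9
Op 11: inc R0 by 3 -> R0=(8,3,0) value=11
Op 12: merge R0<->R1 -> R0=(8,4,0) R1=(8,4,0)

Answer: 0 0 6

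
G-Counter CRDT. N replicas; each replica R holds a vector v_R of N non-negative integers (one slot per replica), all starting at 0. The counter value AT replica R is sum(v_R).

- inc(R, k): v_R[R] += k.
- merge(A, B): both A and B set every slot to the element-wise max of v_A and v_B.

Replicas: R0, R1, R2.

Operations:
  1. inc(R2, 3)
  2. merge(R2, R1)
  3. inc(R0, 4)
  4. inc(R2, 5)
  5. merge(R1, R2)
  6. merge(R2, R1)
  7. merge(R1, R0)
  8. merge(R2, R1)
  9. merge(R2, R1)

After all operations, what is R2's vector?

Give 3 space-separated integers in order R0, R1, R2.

Answer: 4 0 8

Derivation:
Op 1: inc R2 by 3 -> R2=(0,0,3) value=3
Op 2: merge R2<->R1 -> R2=(0,0,3) R1=(0,0,3)
Op 3: inc R0 by 4 -> R0=(4,0,0) value=4
Op 4: inc R2 by 5 -> R2=(0,0,8) value=8
Op 5: merge R1<->R2 -> R1=(0,0,8) R2=(0,0,8)
Op 6: merge R2<->R1 -> R2=(0,0,8) R1=(0,0,8)
Op 7: merge R1<->R0 -> R1=(4,0,8) R0=(4,0,8)
Op 8: merge R2<->R1 -> R2=(4,0,8) R1=(4,0,8)
Op 9: merge R2<->R1 -> R2=(4,0,8) R1=(4,0,8)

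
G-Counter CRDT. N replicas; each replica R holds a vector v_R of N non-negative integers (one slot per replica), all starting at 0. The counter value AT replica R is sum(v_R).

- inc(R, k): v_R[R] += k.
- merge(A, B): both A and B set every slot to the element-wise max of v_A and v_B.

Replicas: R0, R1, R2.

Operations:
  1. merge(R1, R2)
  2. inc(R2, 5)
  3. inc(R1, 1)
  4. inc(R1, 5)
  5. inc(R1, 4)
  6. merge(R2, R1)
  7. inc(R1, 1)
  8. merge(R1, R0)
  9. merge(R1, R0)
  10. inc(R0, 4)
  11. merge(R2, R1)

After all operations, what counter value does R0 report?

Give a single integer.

Op 1: merge R1<->R2 -> R1=(0,0,0) R2=(0,0,0)
Op 2: inc R2 by 5 -> R2=(0,0,5) value=5
Op 3: inc R1 by 1 -> R1=(0,1,0) value=1
Op 4: inc R1 by 5 -> R1=(0,6,0) value=6
Op 5: inc R1 by 4 -> R1=(0,10,0) value=10
Op 6: merge R2<->R1 -> R2=(0,10,5) R1=(0,10,5)
Op 7: inc R1 by 1 -> R1=(0,11,5) value=16
Op 8: merge R1<->R0 -> R1=(0,11,5) R0=(0,11,5)
Op 9: merge R1<->R0 -> R1=(0,11,5) R0=(0,11,5)
Op 10: inc R0 by 4 -> R0=(4,11,5) value=20
Op 11: merge R2<->R1 -> R2=(0,11,5) R1=(0,11,5)

Answer: 20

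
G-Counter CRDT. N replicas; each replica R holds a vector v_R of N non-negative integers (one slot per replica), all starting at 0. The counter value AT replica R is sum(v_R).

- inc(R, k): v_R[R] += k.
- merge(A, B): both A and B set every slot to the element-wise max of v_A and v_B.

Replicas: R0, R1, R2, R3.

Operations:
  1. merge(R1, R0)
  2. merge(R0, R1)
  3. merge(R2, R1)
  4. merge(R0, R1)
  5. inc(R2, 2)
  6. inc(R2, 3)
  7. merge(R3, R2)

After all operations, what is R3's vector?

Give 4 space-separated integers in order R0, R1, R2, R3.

Op 1: merge R1<->R0 -> R1=(0,0,0,0) R0=(0,0,0,0)
Op 2: merge R0<->R1 -> R0=(0,0,0,0) R1=(0,0,0,0)
Op 3: merge R2<->R1 -> R2=(0,0,0,0) R1=(0,0,0,0)
Op 4: merge R0<->R1 -> R0=(0,0,0,0) R1=(0,0,0,0)
Op 5: inc R2 by 2 -> R2=(0,0,2,0) value=2
Op 6: inc R2 by 3 -> R2=(0,0,5,0) value=5
Op 7: merge R3<->R2 -> R3=(0,0,5,0) R2=(0,0,5,0)

Answer: 0 0 5 0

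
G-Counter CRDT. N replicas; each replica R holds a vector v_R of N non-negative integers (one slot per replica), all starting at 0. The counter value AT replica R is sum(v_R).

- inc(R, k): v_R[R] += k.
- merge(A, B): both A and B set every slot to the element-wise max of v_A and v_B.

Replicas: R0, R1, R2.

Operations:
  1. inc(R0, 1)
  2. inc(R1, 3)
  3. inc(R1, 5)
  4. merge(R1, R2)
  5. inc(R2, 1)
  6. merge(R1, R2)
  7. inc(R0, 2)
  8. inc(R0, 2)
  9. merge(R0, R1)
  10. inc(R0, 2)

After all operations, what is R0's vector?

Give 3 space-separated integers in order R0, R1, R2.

Op 1: inc R0 by 1 -> R0=(1,0,0) value=1
Op 2: inc R1 by 3 -> R1=(0,3,0) value=3
Op 3: inc R1 by 5 -> R1=(0,8,0) value=8
Op 4: merge R1<->R2 -> R1=(0,8,0) R2=(0,8,0)
Op 5: inc R2 by 1 -> R2=(0,8,1) value=9
Op 6: merge R1<->R2 -> R1=(0,8,1) R2=(0,8,1)
Op 7: inc R0 by 2 -> R0=(3,0,0) value=3
Op 8: inc R0 by 2 -> R0=(5,0,0) value=5
Op 9: merge R0<->R1 -> R0=(5,8,1) R1=(5,8,1)
Op 10: inc R0 by 2 -> R0=(7,8,1) value=16

Answer: 7 8 1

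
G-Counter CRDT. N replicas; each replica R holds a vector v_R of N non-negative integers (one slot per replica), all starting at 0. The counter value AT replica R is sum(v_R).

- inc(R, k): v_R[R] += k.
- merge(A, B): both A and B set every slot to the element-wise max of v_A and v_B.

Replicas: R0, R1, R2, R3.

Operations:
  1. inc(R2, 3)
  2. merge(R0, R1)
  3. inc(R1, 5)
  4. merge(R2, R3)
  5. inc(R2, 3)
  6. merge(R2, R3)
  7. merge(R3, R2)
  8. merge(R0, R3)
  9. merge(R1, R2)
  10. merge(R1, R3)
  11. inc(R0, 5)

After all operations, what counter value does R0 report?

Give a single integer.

Answer: 11

Derivation:
Op 1: inc R2 by 3 -> R2=(0,0,3,0) value=3
Op 2: merge R0<->R1 -> R0=(0,0,0,0) R1=(0,0,0,0)
Op 3: inc R1 by 5 -> R1=(0,5,0,0) value=5
Op 4: merge R2<->R3 -> R2=(0,0,3,0) R3=(0,0,3,0)
Op 5: inc R2 by 3 -> R2=(0,0,6,0) value=6
Op 6: merge R2<->R3 -> R2=(0,0,6,0) R3=(0,0,6,0)
Op 7: merge R3<->R2 -> R3=(0,0,6,0) R2=(0,0,6,0)
Op 8: merge R0<->R3 -> R0=(0,0,6,0) R3=(0,0,6,0)
Op 9: merge R1<->R2 -> R1=(0,5,6,0) R2=(0,5,6,0)
Op 10: merge R1<->R3 -> R1=(0,5,6,0) R3=(0,5,6,0)
Op 11: inc R0 by 5 -> R0=(5,0,6,0) value=11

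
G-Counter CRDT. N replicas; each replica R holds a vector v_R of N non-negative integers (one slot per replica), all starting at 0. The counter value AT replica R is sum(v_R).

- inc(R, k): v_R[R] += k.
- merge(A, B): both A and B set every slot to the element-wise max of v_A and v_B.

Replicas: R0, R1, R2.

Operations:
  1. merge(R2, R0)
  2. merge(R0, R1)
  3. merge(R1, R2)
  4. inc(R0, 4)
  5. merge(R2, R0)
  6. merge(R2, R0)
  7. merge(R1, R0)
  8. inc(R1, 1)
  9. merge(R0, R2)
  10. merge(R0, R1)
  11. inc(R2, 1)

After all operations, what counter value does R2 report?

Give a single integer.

Op 1: merge R2<->R0 -> R2=(0,0,0) R0=(0,0,0)
Op 2: merge R0<->R1 -> R0=(0,0,0) R1=(0,0,0)
Op 3: merge R1<->R2 -> R1=(0,0,0) R2=(0,0,0)
Op 4: inc R0 by 4 -> R0=(4,0,0) value=4
Op 5: merge R2<->R0 -> R2=(4,0,0) R0=(4,0,0)
Op 6: merge R2<->R0 -> R2=(4,0,0) R0=(4,0,0)
Op 7: merge R1<->R0 -> R1=(4,0,0) R0=(4,0,0)
Op 8: inc R1 by 1 -> R1=(4,1,0) value=5
Op 9: merge R0<->R2 -> R0=(4,0,0) R2=(4,0,0)
Op 10: merge R0<->R1 -> R0=(4,1,0) R1=(4,1,0)
Op 11: inc R2 by 1 -> R2=(4,0,1) value=5

Answer: 5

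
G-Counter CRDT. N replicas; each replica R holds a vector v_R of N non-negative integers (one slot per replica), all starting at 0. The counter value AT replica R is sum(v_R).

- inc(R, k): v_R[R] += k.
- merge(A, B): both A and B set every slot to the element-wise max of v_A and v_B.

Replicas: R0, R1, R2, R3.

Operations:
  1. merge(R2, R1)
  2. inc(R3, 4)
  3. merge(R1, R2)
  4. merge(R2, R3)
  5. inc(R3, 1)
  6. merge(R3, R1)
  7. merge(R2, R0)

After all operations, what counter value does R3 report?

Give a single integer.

Answer: 5

Derivation:
Op 1: merge R2<->R1 -> R2=(0,0,0,0) R1=(0,0,0,0)
Op 2: inc R3 by 4 -> R3=(0,0,0,4) value=4
Op 3: merge R1<->R2 -> R1=(0,0,0,0) R2=(0,0,0,0)
Op 4: merge R2<->R3 -> R2=(0,0,0,4) R3=(0,0,0,4)
Op 5: inc R3 by 1 -> R3=(0,0,0,5) value=5
Op 6: merge R3<->R1 -> R3=(0,0,0,5) R1=(0,0,0,5)
Op 7: merge R2<->R0 -> R2=(0,0,0,4) R0=(0,0,0,4)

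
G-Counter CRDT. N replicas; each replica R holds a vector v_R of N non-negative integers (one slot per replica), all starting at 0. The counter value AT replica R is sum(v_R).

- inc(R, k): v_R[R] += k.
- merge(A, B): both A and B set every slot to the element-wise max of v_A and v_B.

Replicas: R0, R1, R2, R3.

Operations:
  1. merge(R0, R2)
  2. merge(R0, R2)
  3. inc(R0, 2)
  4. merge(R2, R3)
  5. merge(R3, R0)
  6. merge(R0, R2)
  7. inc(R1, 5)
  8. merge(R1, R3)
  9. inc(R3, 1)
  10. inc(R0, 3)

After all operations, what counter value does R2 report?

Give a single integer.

Op 1: merge R0<->R2 -> R0=(0,0,0,0) R2=(0,0,0,0)
Op 2: merge R0<->R2 -> R0=(0,0,0,0) R2=(0,0,0,0)
Op 3: inc R0 by 2 -> R0=(2,0,0,0) value=2
Op 4: merge R2<->R3 -> R2=(0,0,0,0) R3=(0,0,0,0)
Op 5: merge R3<->R0 -> R3=(2,0,0,0) R0=(2,0,0,0)
Op 6: merge R0<->R2 -> R0=(2,0,0,0) R2=(2,0,0,0)
Op 7: inc R1 by 5 -> R1=(0,5,0,0) value=5
Op 8: merge R1<->R3 -> R1=(2,5,0,0) R3=(2,5,0,0)
Op 9: inc R3 by 1 -> R3=(2,5,0,1) value=8
Op 10: inc R0 by 3 -> R0=(5,0,0,0) value=5

Answer: 2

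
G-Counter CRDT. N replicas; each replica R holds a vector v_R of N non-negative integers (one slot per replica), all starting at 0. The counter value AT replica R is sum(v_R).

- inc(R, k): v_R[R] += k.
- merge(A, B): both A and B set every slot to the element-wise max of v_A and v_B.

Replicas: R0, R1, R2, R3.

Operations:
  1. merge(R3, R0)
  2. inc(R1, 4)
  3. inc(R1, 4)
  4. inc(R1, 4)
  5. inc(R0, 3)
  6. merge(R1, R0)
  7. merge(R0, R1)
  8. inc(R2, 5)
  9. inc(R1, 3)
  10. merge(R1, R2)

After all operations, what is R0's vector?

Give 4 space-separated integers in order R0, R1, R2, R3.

Answer: 3 12 0 0

Derivation:
Op 1: merge R3<->R0 -> R3=(0,0,0,0) R0=(0,0,0,0)
Op 2: inc R1 by 4 -> R1=(0,4,0,0) value=4
Op 3: inc R1 by 4 -> R1=(0,8,0,0) value=8
Op 4: inc R1 by 4 -> R1=(0,12,0,0) value=12
Op 5: inc R0 by 3 -> R0=(3,0,0,0) value=3
Op 6: merge R1<->R0 -> R1=(3,12,0,0) R0=(3,12,0,0)
Op 7: merge R0<->R1 -> R0=(3,12,0,0) R1=(3,12,0,0)
Op 8: inc R2 by 5 -> R2=(0,0,5,0) value=5
Op 9: inc R1 by 3 -> R1=(3,15,0,0) value=18
Op 10: merge R1<->R2 -> R1=(3,15,5,0) R2=(3,15,5,0)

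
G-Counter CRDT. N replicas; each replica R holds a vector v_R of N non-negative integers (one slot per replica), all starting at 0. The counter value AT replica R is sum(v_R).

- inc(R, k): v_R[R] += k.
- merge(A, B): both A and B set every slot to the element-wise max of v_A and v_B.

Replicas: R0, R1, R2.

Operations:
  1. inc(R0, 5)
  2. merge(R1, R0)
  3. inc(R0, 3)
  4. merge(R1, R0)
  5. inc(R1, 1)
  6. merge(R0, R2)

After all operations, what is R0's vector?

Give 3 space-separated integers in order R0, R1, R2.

Op 1: inc R0 by 5 -> R0=(5,0,0) value=5
Op 2: merge R1<->R0 -> R1=(5,0,0) R0=(5,0,0)
Op 3: inc R0 by 3 -> R0=(8,0,0) value=8
Op 4: merge R1<->R0 -> R1=(8,0,0) R0=(8,0,0)
Op 5: inc R1 by 1 -> R1=(8,1,0) value=9
Op 6: merge R0<->R2 -> R0=(8,0,0) R2=(8,0,0)

Answer: 8 0 0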